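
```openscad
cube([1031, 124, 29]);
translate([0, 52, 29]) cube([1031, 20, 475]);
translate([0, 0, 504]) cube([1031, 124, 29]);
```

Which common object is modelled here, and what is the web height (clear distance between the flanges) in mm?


An I-beam. The web height is 475 mm.

Two wide flanges with a thin centred web — an I-beam. Overall 533 mm minus two 29 mm flanges gives a web of 533 − 2·29 = 475 mm.


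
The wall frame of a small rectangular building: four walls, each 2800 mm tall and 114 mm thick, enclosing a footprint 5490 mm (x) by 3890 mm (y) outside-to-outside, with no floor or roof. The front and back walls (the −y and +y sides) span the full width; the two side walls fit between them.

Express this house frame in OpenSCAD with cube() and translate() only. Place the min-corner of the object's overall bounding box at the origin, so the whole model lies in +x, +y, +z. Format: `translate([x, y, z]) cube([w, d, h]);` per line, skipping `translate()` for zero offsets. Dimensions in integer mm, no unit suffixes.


cube([5490, 114, 2800]);
translate([0, 3776, 0]) cube([5490, 114, 2800]);
translate([0, 114, 0]) cube([114, 3662, 2800]);
translate([5376, 114, 0]) cube([114, 3662, 2800]);


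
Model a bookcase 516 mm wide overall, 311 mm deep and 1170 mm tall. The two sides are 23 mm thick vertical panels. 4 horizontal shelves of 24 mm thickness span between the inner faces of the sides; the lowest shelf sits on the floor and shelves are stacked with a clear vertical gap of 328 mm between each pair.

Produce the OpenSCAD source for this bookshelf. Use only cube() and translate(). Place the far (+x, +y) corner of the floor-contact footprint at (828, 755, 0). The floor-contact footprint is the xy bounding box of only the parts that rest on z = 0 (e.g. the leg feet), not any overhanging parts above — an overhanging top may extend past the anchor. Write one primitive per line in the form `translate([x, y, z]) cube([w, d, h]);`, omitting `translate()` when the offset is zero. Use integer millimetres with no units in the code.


translate([312, 444, 0]) cube([23, 311, 1170]);
translate([805, 444, 0]) cube([23, 311, 1170]);
translate([335, 444, 0]) cube([470, 311, 24]);
translate([335, 444, 352]) cube([470, 311, 24]);
translate([335, 444, 704]) cube([470, 311, 24]);
translate([335, 444, 1056]) cube([470, 311, 24]);


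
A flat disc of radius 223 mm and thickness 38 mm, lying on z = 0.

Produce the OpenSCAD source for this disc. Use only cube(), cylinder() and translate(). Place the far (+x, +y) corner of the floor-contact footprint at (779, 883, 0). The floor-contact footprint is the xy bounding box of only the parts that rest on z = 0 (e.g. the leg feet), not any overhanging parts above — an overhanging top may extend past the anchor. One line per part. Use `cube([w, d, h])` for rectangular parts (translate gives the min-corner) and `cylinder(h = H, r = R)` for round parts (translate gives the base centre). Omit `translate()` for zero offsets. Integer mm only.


translate([556, 660, 0]) cylinder(h = 38, r = 223);


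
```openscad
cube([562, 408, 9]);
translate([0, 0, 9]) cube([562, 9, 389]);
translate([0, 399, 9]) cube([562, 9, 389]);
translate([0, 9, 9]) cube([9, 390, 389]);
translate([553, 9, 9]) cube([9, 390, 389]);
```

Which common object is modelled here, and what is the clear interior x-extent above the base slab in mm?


An open box. The internal width is 544 mm.

A 562×408 base slab with four walls standing on it — an open box. The base is 562 mm wide and the walls are 9 mm thick, so the internal width is 562 − 2 × 9 = 544 mm.


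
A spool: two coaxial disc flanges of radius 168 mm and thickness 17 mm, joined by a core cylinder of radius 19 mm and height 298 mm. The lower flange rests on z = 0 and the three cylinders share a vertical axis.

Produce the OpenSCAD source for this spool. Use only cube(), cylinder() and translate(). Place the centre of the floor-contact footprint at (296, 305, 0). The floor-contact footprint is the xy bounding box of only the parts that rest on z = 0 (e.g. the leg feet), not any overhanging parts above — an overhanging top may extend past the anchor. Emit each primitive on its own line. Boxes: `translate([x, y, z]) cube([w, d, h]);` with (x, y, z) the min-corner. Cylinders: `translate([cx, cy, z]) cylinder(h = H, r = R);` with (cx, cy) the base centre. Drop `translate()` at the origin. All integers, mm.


translate([296, 305, 0]) cylinder(h = 17, r = 168);
translate([296, 305, 17]) cylinder(h = 298, r = 19);
translate([296, 305, 315]) cylinder(h = 17, r = 168);


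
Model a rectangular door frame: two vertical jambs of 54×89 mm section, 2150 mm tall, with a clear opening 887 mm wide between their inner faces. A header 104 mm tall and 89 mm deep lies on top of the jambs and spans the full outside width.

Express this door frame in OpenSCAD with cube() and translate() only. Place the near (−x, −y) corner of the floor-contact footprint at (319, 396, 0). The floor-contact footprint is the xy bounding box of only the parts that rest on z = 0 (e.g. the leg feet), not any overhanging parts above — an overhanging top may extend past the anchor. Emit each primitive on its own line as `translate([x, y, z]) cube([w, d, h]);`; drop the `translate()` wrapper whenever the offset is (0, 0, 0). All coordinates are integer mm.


translate([319, 396, 0]) cube([54, 89, 2150]);
translate([1260, 396, 0]) cube([54, 89, 2150]);
translate([319, 396, 2150]) cube([995, 89, 104]);


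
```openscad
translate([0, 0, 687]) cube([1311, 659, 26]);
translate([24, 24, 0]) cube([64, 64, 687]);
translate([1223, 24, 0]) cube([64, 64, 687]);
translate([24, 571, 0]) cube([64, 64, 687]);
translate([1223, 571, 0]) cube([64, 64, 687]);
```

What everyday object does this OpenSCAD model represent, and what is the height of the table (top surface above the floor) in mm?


A table. The table height is 713 mm.

A 1311×659×26 slab sits at z = 687 on four 64 mm square posts — a table. The top surface is at 687 + 26 = 713 mm.


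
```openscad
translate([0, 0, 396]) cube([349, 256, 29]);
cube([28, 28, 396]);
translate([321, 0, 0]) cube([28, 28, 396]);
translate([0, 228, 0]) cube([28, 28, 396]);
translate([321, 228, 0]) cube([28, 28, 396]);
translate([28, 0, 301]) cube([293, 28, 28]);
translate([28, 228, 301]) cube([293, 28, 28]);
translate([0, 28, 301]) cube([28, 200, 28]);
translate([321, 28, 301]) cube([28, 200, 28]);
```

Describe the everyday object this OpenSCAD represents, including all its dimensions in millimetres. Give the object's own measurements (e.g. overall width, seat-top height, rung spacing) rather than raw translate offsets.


A four-legged stool. The seat is a 349×256×29 mm slab whose top surface is at z = 425 mm; four square legs, each 28×28 mm in cross-section, run from the floor (z = 0) to the underside of the seat, each flush with a corner of the seat. Four stretchers, 28 mm wide and 28 mm tall, connect adjacent legs with their undersides at z = 301 mm, each running between the inner faces of the legs it joins and aligned with the legs' outer faces on the other axis.


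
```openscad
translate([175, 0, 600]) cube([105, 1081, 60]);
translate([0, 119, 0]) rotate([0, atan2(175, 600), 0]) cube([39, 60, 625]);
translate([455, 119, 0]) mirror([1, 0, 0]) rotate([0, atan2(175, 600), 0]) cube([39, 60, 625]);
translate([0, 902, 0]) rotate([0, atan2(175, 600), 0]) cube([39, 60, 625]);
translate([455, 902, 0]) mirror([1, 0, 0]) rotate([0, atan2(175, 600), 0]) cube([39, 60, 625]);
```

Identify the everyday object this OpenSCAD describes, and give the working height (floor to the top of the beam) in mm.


A sawhorse. The overall height is 660 mm.

A beam across two mirrored pairs of raked legs — a sawhorse. The beam's underside is at z = 600 (matching the legs' vertical rise in atan2(175, 600)) and the beam is 60 mm tall, so its top is at 600 + 60 = 660 mm. The raked legs top out at the beam's underside, so that is the highest point.


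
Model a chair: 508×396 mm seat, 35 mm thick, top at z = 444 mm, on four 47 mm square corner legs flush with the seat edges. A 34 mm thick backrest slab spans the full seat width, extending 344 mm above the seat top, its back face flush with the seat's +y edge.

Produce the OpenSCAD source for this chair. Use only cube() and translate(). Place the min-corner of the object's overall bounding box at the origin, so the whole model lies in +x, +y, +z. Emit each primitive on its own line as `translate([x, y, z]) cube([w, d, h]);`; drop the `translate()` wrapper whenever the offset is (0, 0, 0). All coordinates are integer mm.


translate([0, 0, 409]) cube([508, 396, 35]);
cube([47, 47, 409]);
translate([461, 0, 0]) cube([47, 47, 409]);
translate([0, 349, 0]) cube([47, 47, 409]);
translate([461, 349, 0]) cube([47, 47, 409]);
translate([0, 362, 444]) cube([508, 34, 344]);


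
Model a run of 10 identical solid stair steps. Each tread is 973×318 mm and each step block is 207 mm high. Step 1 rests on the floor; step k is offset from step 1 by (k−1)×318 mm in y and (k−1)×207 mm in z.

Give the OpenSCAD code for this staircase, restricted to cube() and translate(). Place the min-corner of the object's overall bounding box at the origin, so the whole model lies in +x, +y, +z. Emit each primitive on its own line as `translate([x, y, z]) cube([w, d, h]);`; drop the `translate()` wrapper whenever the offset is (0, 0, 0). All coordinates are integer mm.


cube([973, 318, 207]);
translate([0, 318, 207]) cube([973, 318, 207]);
translate([0, 636, 414]) cube([973, 318, 207]);
translate([0, 954, 621]) cube([973, 318, 207]);
translate([0, 1272, 828]) cube([973, 318, 207]);
translate([0, 1590, 1035]) cube([973, 318, 207]);
translate([0, 1908, 1242]) cube([973, 318, 207]);
translate([0, 2226, 1449]) cube([973, 318, 207]);
translate([0, 2544, 1656]) cube([973, 318, 207]);
translate([0, 2862, 1863]) cube([973, 318, 207]);


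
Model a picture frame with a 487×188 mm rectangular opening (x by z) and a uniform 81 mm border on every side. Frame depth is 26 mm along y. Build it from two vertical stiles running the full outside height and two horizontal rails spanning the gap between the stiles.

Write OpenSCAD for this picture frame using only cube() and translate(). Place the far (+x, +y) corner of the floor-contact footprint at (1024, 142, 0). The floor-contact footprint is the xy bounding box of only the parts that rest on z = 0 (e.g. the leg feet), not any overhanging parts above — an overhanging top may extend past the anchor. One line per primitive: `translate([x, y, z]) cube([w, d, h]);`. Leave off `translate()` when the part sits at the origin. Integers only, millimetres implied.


translate([375, 116, 0]) cube([81, 26, 350]);
translate([943, 116, 0]) cube([81, 26, 350]);
translate([456, 116, 0]) cube([487, 26, 81]);
translate([456, 116, 269]) cube([487, 26, 81]);


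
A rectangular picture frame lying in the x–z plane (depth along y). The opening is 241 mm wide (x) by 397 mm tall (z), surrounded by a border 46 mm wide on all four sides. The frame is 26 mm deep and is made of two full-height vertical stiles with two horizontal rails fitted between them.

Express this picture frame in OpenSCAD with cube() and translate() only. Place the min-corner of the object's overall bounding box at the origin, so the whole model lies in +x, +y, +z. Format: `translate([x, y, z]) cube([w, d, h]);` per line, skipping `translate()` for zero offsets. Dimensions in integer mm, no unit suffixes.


cube([46, 26, 489]);
translate([287, 0, 0]) cube([46, 26, 489]);
translate([46, 0, 0]) cube([241, 26, 46]);
translate([46, 0, 443]) cube([241, 26, 46]);


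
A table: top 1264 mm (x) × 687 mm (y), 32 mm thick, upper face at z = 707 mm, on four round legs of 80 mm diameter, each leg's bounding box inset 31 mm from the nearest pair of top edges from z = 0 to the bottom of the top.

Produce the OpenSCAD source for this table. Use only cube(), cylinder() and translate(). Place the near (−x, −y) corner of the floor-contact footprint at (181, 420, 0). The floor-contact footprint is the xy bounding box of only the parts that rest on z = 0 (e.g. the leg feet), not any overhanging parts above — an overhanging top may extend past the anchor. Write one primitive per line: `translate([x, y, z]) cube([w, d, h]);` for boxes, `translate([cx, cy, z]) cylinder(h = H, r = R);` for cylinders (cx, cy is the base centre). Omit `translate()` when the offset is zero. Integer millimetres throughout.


translate([150, 389, 675]) cube([1264, 687, 32]);
translate([221, 460, 0]) cylinder(h = 675, r = 40);
translate([1343, 460, 0]) cylinder(h = 675, r = 40);
translate([221, 1005, 0]) cylinder(h = 675, r = 40);
translate([1343, 1005, 0]) cylinder(h = 675, r = 40);


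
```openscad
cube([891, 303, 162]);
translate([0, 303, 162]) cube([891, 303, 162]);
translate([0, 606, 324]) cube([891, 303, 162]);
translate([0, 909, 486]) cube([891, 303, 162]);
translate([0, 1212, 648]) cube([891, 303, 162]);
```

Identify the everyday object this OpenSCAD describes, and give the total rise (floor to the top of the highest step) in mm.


A staircase. The total rise is 810 mm.

5 identical blocks, each offset up and back from the previous — a staircase. Each step is 162 mm tall and there are 5 of them, so the total rise is 5 × 162 = 810 mm.


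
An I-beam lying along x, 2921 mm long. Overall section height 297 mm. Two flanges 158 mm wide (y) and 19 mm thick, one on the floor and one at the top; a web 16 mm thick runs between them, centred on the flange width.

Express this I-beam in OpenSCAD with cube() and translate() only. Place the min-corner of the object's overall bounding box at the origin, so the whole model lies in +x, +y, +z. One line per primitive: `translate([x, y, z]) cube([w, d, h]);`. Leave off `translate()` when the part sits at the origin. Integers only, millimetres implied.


cube([2921, 158, 19]);
translate([0, 71, 19]) cube([2921, 16, 259]);
translate([0, 0, 278]) cube([2921, 158, 19]);


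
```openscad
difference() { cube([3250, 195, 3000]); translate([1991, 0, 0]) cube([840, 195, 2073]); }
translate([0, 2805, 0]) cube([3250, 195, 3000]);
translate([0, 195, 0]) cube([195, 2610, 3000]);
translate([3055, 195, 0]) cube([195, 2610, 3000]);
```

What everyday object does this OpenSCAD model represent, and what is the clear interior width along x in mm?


A single room. The interior width is 2860 mm.

Four walls enclosing a rectangle with a door in the front wall — a room. Outside width 3250 minus two 195 mm walls gives 2860 mm.


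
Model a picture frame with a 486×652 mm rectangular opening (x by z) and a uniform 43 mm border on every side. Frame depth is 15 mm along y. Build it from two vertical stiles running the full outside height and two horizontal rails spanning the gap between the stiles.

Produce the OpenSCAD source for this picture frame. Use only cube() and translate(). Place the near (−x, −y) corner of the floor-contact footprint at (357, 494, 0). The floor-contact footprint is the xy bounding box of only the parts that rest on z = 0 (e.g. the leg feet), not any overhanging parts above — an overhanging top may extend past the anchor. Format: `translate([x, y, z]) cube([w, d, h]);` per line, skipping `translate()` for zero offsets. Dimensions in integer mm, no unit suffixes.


translate([357, 494, 0]) cube([43, 15, 738]);
translate([886, 494, 0]) cube([43, 15, 738]);
translate([400, 494, 0]) cube([486, 15, 43]);
translate([400, 494, 695]) cube([486, 15, 43]);


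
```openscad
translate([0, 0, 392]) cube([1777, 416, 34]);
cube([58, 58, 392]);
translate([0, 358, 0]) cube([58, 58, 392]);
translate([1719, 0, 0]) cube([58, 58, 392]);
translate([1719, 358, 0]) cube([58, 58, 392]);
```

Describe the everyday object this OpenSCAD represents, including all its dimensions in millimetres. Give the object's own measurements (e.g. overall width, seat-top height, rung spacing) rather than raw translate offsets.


A bench: a 1777×416 mm seat slab, 34 mm thick, top at z = 426 mm, on four 58×58 mm square legs flush with the seat corners and standing on z = 0.


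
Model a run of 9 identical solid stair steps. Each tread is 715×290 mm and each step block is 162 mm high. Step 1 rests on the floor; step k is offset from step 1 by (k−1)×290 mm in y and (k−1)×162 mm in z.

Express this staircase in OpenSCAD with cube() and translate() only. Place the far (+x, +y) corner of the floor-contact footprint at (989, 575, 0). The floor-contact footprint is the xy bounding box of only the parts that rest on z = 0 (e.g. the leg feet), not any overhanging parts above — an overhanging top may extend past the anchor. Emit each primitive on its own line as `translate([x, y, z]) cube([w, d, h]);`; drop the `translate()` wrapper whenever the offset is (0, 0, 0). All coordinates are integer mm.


translate([274, 285, 0]) cube([715, 290, 162]);
translate([274, 575, 162]) cube([715, 290, 162]);
translate([274, 865, 324]) cube([715, 290, 162]);
translate([274, 1155, 486]) cube([715, 290, 162]);
translate([274, 1445, 648]) cube([715, 290, 162]);
translate([274, 1735, 810]) cube([715, 290, 162]);
translate([274, 2025, 972]) cube([715, 290, 162]);
translate([274, 2315, 1134]) cube([715, 290, 162]);
translate([274, 2605, 1296]) cube([715, 290, 162]);


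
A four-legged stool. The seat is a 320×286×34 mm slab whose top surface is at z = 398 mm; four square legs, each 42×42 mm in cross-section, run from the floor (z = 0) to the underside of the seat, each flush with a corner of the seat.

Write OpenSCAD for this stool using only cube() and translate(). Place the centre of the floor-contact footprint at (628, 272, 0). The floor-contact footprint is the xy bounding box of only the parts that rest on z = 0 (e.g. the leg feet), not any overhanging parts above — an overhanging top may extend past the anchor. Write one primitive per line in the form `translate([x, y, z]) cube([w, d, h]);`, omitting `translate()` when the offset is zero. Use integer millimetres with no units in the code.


translate([468, 129, 364]) cube([320, 286, 34]);
translate([468, 129, 0]) cube([42, 42, 364]);
translate([746, 129, 0]) cube([42, 42, 364]);
translate([468, 373, 0]) cube([42, 42, 364]);
translate([746, 373, 0]) cube([42, 42, 364]);


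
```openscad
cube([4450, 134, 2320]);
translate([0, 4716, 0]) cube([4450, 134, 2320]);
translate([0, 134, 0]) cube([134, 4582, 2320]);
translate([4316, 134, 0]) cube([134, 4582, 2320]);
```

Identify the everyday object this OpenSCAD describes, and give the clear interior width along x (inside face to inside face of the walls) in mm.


A house (or room) frame. The interior width is 4182 mm.

Four 2320 mm walls enclosing a rectangle with no floor or roof — a room or house frame. Outside width is 4450 mm and wall thickness is 134 mm, so the interior width is 4450 − 2 × 134 = 4182 mm.


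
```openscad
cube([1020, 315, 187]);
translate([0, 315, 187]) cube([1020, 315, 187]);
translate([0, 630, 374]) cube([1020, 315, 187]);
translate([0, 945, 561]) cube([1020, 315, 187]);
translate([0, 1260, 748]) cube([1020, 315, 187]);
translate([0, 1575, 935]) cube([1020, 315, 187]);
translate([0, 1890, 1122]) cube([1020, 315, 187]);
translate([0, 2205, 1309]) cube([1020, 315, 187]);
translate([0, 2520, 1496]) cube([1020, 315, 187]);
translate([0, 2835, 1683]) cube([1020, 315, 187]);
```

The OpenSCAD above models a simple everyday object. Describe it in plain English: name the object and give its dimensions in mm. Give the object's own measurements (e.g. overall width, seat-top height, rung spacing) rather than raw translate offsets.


A straight staircase of 10 solid steps. Each step is 1020 mm wide (x), 315 mm deep (y, the going) and 187 mm tall (the rise). The first step rests on the floor; each subsequent step sits one going further in +y and one rise higher in +z, directly behind and above the previous step with no overlap.


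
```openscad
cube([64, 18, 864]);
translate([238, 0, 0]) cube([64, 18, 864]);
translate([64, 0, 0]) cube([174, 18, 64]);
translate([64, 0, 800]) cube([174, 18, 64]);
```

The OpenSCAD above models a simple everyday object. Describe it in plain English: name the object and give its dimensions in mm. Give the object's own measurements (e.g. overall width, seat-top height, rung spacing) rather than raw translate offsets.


A rectangular picture frame lying in the x–z plane (depth along y). The opening is 174 mm wide (x) by 736 mm tall (z), surrounded by a border 64 mm wide on all four sides. The frame is 18 mm deep and is made of two full-height vertical stiles with two horizontal rails fitted between them.


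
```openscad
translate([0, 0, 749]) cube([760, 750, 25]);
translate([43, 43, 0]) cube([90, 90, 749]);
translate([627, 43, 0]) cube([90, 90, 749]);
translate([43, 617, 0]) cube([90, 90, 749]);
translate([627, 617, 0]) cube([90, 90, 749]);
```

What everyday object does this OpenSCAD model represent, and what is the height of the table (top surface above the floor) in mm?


A table. The table height is 774 mm.

A 760×750×25 slab sits at z = 749 on four 90 mm square posts — a table. The top surface is at 749 + 25 = 774 mm.


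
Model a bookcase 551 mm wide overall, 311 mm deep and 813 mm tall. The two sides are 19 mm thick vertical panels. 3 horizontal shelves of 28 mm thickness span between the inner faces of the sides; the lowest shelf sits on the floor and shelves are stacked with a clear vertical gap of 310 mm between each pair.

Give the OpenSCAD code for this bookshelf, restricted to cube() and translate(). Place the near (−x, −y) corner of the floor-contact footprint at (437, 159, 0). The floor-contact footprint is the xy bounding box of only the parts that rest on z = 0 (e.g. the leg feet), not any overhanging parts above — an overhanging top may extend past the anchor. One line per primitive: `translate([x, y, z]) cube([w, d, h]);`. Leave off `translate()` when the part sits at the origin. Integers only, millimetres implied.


translate([437, 159, 0]) cube([19, 311, 813]);
translate([969, 159, 0]) cube([19, 311, 813]);
translate([456, 159, 0]) cube([513, 311, 28]);
translate([456, 159, 338]) cube([513, 311, 28]);
translate([456, 159, 676]) cube([513, 311, 28]);


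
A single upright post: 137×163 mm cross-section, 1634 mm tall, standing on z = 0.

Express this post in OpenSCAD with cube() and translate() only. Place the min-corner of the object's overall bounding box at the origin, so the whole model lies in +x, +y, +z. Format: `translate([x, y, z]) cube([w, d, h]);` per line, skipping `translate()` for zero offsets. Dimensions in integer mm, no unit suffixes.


cube([137, 163, 1634]);


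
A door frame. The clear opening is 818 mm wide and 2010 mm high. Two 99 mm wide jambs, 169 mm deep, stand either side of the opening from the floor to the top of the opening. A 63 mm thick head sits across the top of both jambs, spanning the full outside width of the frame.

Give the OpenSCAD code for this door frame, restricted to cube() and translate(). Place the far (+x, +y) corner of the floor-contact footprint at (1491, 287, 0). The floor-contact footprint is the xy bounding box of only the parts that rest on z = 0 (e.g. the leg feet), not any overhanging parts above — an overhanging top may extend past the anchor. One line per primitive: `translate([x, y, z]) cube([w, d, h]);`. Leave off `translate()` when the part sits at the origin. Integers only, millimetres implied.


translate([475, 118, 0]) cube([99, 169, 2010]);
translate([1392, 118, 0]) cube([99, 169, 2010]);
translate([475, 118, 2010]) cube([1016, 169, 63]);


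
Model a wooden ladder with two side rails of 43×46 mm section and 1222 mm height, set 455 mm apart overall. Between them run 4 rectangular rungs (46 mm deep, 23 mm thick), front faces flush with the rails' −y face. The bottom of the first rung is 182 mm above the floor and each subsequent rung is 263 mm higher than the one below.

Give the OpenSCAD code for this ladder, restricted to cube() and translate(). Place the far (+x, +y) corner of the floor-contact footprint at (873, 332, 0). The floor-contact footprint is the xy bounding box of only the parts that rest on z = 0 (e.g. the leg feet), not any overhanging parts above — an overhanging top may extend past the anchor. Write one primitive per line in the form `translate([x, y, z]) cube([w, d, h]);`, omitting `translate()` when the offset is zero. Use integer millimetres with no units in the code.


// rung span = 455 - 2*43 = 369
// rung[k] z = 182 + k*263
translate([418, 286, 0]) cube([43, 46, 1222]);
translate([830, 286, 0]) cube([43, 46, 1222]);
translate([461, 286, 182]) cube([369, 46, 23]);
translate([461, 286, 445]) cube([369, 46, 23]);
translate([461, 286, 708]) cube([369, 46, 23]);
translate([461, 286, 971]) cube([369, 46, 23]);


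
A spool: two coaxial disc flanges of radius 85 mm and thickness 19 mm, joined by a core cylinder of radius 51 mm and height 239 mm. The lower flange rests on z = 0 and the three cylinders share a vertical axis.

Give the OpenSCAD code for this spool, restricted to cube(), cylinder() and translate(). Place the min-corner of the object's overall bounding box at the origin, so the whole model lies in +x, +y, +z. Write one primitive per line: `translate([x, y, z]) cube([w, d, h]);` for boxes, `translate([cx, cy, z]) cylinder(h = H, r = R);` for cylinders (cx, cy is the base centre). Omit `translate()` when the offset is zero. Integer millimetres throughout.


translate([85, 85, 0]) cylinder(h = 19, r = 85);
translate([85, 85, 19]) cylinder(h = 239, r = 51);
translate([85, 85, 258]) cylinder(h = 19, r = 85);


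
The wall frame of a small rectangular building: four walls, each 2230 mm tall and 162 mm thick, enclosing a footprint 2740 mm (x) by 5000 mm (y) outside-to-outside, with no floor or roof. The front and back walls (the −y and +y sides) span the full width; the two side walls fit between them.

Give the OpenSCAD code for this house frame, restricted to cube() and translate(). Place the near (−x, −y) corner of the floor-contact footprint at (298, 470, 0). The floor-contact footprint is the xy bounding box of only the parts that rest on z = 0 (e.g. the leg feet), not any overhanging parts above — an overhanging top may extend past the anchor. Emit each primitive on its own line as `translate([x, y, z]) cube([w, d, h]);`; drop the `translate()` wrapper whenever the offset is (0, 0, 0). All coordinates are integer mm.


translate([298, 470, 0]) cube([2740, 162, 2230]);
translate([298, 5308, 0]) cube([2740, 162, 2230]);
translate([298, 632, 0]) cube([162, 4676, 2230]);
translate([2876, 632, 0]) cube([162, 4676, 2230]);


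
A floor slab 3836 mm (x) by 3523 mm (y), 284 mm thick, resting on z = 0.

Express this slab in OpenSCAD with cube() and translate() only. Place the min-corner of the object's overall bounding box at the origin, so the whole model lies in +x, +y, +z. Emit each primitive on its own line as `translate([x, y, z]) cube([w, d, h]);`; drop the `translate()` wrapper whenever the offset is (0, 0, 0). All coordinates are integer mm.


cube([3836, 3523, 284]);


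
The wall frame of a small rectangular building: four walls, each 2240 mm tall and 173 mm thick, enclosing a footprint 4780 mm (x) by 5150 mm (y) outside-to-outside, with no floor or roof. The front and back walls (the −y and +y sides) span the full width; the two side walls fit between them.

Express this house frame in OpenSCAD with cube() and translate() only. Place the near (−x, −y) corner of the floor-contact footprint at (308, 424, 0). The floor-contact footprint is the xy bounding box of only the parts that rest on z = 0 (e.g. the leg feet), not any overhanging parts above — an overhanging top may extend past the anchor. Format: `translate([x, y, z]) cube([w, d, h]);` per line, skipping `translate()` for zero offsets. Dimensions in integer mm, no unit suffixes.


translate([308, 424, 0]) cube([4780, 173, 2240]);
translate([308, 5401, 0]) cube([4780, 173, 2240]);
translate([308, 597, 0]) cube([173, 4804, 2240]);
translate([4915, 597, 0]) cube([173, 4804, 2240]);


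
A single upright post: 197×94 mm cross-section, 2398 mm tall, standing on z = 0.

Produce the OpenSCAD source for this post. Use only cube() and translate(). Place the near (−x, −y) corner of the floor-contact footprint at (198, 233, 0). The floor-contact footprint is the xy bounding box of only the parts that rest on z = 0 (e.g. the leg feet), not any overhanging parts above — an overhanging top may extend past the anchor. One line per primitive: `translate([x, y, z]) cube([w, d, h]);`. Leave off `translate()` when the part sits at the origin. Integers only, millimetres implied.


translate([198, 233, 0]) cube([197, 94, 2398]);


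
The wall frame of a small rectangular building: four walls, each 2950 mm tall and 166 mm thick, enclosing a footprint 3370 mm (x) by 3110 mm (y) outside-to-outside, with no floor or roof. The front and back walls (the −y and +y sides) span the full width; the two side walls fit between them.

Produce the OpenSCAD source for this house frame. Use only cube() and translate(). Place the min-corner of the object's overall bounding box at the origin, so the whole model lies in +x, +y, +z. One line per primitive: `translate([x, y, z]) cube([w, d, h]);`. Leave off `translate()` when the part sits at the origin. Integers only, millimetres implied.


cube([3370, 166, 2950]);
translate([0, 2944, 0]) cube([3370, 166, 2950]);
translate([0, 166, 0]) cube([166, 2778, 2950]);
translate([3204, 166, 0]) cube([166, 2778, 2950]);


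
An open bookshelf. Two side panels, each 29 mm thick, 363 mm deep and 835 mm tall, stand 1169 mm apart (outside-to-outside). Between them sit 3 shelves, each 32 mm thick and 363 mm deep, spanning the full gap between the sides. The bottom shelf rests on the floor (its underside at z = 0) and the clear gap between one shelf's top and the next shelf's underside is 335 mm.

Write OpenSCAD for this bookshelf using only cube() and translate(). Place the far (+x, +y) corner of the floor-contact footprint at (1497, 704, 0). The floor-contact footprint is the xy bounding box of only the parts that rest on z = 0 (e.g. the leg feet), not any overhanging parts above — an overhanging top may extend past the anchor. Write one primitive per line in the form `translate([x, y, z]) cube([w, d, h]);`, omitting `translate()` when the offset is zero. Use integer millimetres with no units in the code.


translate([328, 341, 0]) cube([29, 363, 835]);
translate([1468, 341, 0]) cube([29, 363, 835]);
translate([357, 341, 0]) cube([1111, 363, 32]);
translate([357, 341, 367]) cube([1111, 363, 32]);
translate([357, 341, 734]) cube([1111, 363, 32]);


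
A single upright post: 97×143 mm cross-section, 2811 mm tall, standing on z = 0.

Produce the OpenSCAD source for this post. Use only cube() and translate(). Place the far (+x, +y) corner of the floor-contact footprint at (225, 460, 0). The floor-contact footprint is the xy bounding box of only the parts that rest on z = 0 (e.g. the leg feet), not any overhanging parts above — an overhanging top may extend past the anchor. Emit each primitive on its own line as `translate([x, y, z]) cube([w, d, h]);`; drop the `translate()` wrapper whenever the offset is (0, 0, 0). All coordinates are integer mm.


translate([128, 317, 0]) cube([97, 143, 2811]);


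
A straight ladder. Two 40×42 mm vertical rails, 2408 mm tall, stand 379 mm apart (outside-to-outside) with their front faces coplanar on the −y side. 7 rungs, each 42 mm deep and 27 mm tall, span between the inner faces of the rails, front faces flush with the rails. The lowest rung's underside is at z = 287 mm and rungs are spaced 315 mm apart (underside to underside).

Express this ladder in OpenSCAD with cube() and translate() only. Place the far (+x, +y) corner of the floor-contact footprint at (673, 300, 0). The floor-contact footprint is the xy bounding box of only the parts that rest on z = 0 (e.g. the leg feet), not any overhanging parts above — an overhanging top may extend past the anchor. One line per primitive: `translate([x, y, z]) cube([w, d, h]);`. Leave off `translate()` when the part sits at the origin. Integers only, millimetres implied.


translate([294, 258, 0]) cube([40, 42, 2408]);
translate([633, 258, 0]) cube([40, 42, 2408]);
translate([334, 258, 287]) cube([299, 42, 27]);
translate([334, 258, 602]) cube([299, 42, 27]);
translate([334, 258, 917]) cube([299, 42, 27]);
translate([334, 258, 1232]) cube([299, 42, 27]);
translate([334, 258, 1547]) cube([299, 42, 27]);
translate([334, 258, 1862]) cube([299, 42, 27]);
translate([334, 258, 2177]) cube([299, 42, 27]);


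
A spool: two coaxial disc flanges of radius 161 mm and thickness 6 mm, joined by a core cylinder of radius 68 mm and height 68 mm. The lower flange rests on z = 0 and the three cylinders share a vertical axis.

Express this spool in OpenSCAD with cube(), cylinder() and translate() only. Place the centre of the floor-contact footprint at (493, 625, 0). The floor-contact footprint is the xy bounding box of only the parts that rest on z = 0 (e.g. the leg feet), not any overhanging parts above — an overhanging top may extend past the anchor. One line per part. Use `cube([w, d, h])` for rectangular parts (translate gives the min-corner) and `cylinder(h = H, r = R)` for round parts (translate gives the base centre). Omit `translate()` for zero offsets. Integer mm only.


translate([493, 625, 0]) cylinder(h = 6, r = 161);
translate([493, 625, 6]) cylinder(h = 68, r = 68);
translate([493, 625, 74]) cylinder(h = 6, r = 161);


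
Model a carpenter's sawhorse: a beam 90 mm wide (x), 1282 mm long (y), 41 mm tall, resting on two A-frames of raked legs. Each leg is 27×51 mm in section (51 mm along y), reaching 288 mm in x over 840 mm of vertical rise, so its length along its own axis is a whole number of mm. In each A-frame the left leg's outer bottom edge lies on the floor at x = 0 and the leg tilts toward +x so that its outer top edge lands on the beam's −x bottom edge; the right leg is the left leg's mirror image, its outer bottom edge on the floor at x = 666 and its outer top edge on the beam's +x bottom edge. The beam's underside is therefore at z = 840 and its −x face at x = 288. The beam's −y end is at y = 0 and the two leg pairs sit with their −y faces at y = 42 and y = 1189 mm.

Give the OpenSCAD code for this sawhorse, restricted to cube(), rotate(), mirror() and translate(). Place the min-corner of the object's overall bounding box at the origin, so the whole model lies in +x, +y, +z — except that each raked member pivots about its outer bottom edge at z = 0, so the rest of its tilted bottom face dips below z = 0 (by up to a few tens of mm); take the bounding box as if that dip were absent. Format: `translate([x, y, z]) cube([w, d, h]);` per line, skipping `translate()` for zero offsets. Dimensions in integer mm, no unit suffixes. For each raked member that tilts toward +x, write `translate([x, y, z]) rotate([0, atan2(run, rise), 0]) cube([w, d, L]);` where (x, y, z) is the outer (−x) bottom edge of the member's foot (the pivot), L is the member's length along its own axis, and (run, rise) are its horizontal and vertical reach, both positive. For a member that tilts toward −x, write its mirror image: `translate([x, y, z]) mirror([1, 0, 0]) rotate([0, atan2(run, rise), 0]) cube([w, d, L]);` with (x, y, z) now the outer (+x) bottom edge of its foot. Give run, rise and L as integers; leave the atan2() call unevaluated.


translate([288, 0, 840]) cube([90, 1282, 41]);
translate([0, 42, 0]) rotate([0, atan2(288, 840), 0]) cube([27, 51, 888]);
translate([666, 42, 0]) mirror([1, 0, 0]) rotate([0, atan2(288, 840), 0]) cube([27, 51, 888]);
translate([0, 1189, 0]) rotate([0, atan2(288, 840), 0]) cube([27, 51, 888]);
translate([666, 1189, 0]) mirror([1, 0, 0]) rotate([0, atan2(288, 840), 0]) cube([27, 51, 888]);


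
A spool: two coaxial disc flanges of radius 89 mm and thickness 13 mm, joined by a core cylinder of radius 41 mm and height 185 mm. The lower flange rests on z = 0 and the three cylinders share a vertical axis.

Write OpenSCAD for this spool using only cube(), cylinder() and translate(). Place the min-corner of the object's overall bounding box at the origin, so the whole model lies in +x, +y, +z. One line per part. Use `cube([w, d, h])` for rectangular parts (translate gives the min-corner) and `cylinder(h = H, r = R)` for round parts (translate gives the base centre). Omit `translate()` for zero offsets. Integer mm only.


translate([89, 89, 0]) cylinder(h = 13, r = 89);
translate([89, 89, 13]) cylinder(h = 185, r = 41);
translate([89, 89, 198]) cylinder(h = 13, r = 89);


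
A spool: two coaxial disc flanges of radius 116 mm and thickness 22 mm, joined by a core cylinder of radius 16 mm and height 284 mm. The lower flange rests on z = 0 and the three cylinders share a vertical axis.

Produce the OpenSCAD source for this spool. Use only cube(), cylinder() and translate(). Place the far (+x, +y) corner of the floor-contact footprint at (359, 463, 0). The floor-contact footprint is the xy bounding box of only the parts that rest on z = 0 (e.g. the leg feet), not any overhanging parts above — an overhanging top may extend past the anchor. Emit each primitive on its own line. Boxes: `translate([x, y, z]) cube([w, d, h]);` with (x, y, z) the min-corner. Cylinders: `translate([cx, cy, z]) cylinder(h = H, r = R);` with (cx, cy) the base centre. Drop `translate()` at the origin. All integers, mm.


translate([243, 347, 0]) cylinder(h = 22, r = 116);
translate([243, 347, 22]) cylinder(h = 284, r = 16);
translate([243, 347, 306]) cylinder(h = 22, r = 116);


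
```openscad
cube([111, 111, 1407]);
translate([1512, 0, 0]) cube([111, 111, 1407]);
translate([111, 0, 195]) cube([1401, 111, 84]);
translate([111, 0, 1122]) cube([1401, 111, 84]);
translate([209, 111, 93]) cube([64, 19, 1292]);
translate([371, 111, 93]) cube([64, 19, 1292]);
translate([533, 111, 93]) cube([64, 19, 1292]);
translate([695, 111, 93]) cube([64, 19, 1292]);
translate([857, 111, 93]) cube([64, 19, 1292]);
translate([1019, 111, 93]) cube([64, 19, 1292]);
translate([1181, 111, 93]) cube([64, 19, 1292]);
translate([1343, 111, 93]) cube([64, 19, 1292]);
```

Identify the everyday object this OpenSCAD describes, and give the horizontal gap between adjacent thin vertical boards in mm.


A fence section. The picket gap is 98 mm.

Two posts, two rails, 8 pickets — a fence section. Span 1401 mm holds 8 pickets of 64 mm with 9 equal gaps: ⌊(1401 − 8·64) / 9⌋ = 98 mm.


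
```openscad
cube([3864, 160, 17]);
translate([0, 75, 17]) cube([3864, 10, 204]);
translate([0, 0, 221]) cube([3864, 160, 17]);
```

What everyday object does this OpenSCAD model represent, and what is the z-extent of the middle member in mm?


An I-beam. The web height is 204 mm.

Two wide flanges with a thin centred web — an I-beam. Overall 238 mm minus two 17 mm flanges gives a web of 238 − 2·17 = 204 mm.


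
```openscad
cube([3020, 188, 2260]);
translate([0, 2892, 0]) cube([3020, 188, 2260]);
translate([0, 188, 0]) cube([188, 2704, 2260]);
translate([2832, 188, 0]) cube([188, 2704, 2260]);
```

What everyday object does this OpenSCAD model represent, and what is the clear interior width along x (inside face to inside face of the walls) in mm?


A house (or room) frame. The interior width is 2644 mm.

Four 2260 mm walls enclosing a rectangle with no floor or roof — a room or house frame. Outside width is 3020 mm and wall thickness is 188 mm, so the interior width is 3020 − 2 × 188 = 2644 mm.


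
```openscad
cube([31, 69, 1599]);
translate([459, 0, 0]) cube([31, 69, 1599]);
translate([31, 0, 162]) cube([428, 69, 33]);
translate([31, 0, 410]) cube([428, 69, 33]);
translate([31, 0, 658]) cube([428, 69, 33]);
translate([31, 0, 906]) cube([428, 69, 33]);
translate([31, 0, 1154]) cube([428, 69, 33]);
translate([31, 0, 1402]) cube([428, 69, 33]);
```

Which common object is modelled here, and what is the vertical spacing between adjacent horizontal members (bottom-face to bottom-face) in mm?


A ladder. The rung spacing is 248 mm.

Two tall 31×69 posts with 6 short bars between them — a ladder. Adjacent rungs sit at z = 162 and z = 410, so the spacing is 410 − 162 = 248 mm.
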